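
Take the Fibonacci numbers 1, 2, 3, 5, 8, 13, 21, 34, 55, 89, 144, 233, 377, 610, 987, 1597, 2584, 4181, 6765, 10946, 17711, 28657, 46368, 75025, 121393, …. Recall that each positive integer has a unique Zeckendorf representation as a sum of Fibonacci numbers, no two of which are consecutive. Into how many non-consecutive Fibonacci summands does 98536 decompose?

6

75025 ≤ 98536 < 121393, so take 75025; remainder 23511
17711 ≤ 23511 < 28657, so take 17711; remainder 5800
4181 ≤ 5800 < 6765, so take 4181; remainder 1619
1597 ≤ 1619 < 2584, so take 1597; remainder 22
21 ≤ 22 < 34, so take 21; remainder 1
1 ≤ 1 < 2, so take 1; remainder 0
98536 = 75025 + 17711 + 4181 + 1597 + 21 + 1, which has 6 terms.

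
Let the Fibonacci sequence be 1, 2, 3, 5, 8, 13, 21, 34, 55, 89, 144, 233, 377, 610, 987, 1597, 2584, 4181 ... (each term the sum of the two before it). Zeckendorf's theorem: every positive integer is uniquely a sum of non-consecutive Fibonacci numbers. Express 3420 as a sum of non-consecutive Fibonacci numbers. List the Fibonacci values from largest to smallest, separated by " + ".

2584 + 610 + 144 + 55 + 21 + 5 + 1

Greedily peel off the largest Fibonacci term at each step:
2584 ≤ 3420 < 4181, so take 2584; remainder 836
610 ≤ 836 < 987, so take 610; remainder 226
144 ≤ 226 < 233, so take 144; remainder 82
55 ≤ 82 < 89, so take 55; remainder 27
21 ≤ 27 < 34, so take 21; remainder 6
5 ≤ 6 < 8, so take 5; remainder 1
1 ≤ 1 < 2, so take 1; remainder 0
So 3420 = 2584 + 610 + 144 + 55 + 21 + 5 + 1, with no two terms consecutive in the sequence.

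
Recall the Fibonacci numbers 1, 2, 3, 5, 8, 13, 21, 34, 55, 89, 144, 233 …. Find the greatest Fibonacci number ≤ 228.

144

144 ≤ 228 < 233, so the largest Fibonacci number not exceeding 228 is 144.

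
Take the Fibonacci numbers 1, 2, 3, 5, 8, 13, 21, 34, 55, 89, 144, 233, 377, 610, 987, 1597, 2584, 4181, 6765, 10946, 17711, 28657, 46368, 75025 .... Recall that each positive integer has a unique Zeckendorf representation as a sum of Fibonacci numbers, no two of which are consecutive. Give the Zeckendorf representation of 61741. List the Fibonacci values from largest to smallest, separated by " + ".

46368 + 10946 + 4181 + 233 + 13

take 46368 (≤ 61741); 61741 − 46368 = 15373
take 10946 (≤ 15373); 15373 − 10946 = 4427
take 4181 (≤ 4427); 4427 − 4181 = 246
take 233 (≤ 246); 246 − 233 = 13
take 13 (≤ 13); 13 − 13 = 0
So 61741 = 46368 + 10946 + 4181 + 233 + 13, with no two terms consecutive in the sequence.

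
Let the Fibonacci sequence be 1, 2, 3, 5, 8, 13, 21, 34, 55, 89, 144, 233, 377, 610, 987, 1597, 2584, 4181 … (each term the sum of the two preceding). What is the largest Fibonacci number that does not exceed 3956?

2584

2584 ≤ 3956 < 4181, so the largest Fibonacci number not exceeding 3956 is 2584.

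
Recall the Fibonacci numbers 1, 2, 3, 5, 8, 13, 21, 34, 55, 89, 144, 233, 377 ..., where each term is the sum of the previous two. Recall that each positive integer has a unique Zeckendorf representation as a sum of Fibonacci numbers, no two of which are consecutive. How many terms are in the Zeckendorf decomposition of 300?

5

Repeatedly subtract the largest Fibonacci number that fits:
largest Fibonacci ≤ 300 is 233; 300 − 233 = 67
largest Fibonacci ≤ 67 is 55; 67 − 55 = 12
largest Fibonacci ≤ 12 is 8; 12 − 8 = 4
largest Fibonacci ≤ 4 is 3; 4 − 3 = 1
largest Fibonacci ≤ 1 is 1; 1 − 1 = 0
300 = 233 + 55 + 8 + 3 + 1, which has 5 terms.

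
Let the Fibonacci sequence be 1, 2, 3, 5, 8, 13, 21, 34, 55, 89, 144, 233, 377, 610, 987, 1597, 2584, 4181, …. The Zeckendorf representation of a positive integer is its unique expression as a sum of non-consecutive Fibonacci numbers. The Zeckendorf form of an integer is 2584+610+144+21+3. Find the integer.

3362

2584+610+144+21+3 = 3362.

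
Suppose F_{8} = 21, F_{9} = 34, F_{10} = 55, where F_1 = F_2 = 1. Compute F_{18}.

By the addition formula F_{m+n} = F_m F_{n+1} + F_{m−1} F_n with m=10, n=8: F_{18} = 55·34 + 34·21 = 1870 + 714 = 2584.

2584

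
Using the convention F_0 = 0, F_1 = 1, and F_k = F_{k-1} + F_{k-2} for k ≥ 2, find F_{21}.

Iterating the recurrence up to F_{13} = 233 and F_{12} = 144:
F_{14} = F_{13} + F_{12} = 233 + 144 = 377
F_{15} = F_{14} + F_{13} = 377 + 233 = 610
F_{16} = F_{15} + F_{14} = 610 + 377 = 987
F_{17} = F_{16} + F_{15} = 987 + 610 = 1597
F_{18} = F_{17} + F_{16} = 1597 + 987 = 2584
F_{19} = F_{18} + F_{17} = 2584 + 1597 = 4181
F_{20} = F_{19} + F_{18} = 4181 + 2584 = 6765
F_{21} = F_{20} + F_{19} = 6765 + 4181 = 10946

10946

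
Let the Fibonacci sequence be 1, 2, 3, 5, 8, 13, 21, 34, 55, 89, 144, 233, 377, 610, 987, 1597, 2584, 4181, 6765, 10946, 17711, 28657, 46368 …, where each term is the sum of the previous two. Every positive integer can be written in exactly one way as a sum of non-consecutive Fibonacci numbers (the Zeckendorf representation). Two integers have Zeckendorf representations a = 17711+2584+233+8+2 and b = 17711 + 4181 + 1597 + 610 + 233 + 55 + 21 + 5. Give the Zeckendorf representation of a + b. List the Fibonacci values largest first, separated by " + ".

28657 + 10946 + 4181 + 987 + 144 + 34 + 2

The two numbers are 20538 and 24413, so their sum is 44951.
44951: greatest Fibonacci not exceeding it is 28657, leaving 16294
16294: greatest Fibonacci not exceeding it is 10946, leaving 5348
5348: greatest Fibonacci not exceeding it is 4181, leaving 1167
1167: greatest Fibonacci not exceeding it is 987, leaving 180
180: greatest Fibonacci not exceeding it is 144, leaving 36
36: greatest Fibonacci not exceeding it is 34, leaving 2
2: greatest Fibonacci not exceeding it is 2, leaving 0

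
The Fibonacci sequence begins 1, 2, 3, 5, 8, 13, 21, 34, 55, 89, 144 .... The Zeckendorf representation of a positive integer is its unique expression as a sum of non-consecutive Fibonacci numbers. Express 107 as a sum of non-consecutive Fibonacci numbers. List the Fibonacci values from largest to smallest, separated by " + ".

89 + 13 + 5

take 89 (≤ 107); 107 − 89 = 18
take 13 (≤ 18); 18 − 13 = 5
take 5 (≤ 5); 5 − 5 = 0
So 107 = 89 + 13 + 5, with no two terms consecutive in the sequence.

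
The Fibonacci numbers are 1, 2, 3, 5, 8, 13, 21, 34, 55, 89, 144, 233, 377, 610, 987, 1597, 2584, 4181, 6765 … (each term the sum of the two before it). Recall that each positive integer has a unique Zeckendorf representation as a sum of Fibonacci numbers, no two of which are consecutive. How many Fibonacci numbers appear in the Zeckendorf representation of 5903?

5

Repeatedly subtract the largest Fibonacci number that fits:
5903 − 4181 = 1722
1722 − 1597 = 125
125 − 89 = 36
36 − 34 = 2
2 − 2 = 0
5903 = 4181 + 1597 + 89 + 34 + 2, which has 5 terms.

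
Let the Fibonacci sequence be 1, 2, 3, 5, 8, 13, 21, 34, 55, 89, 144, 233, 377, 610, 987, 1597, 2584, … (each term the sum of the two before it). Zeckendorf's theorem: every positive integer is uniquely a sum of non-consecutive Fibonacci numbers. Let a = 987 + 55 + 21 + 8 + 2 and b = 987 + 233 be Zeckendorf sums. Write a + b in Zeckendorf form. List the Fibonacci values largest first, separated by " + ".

1597 + 610 + 55 + 21 + 8 + 2

The two numbers are 1073 and 1220, so their sum is 2293.
1597 ≤ 2293 < 2584, so take 1597; remainder 696
610 ≤ 696 < 987, so take 610; remainder 86
55 ≤ 86 < 89, so take 55; remainder 31
21 ≤ 31 < 34, so take 21; remainder 10
8 ≤ 10 < 13, so take 8; remainder 2
2 ≤ 2 < 3, so take 2; remainder 0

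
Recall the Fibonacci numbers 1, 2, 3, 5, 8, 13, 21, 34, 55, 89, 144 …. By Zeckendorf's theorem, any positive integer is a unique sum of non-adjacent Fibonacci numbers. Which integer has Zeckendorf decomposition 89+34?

123

89+34 = 123.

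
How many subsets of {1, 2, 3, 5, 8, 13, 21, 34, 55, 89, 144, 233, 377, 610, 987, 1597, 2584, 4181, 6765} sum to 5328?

64

5328 = 4181+987+144+13+3 = 4181+987+144+13+2+1 = 4181+987+144+8+5+3 = 4181+987+89+55+13+3 = … (60 more), for 64 in all.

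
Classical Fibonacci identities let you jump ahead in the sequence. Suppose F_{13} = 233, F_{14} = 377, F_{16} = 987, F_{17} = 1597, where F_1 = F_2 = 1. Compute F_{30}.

By the addition formula F_{m+n} = F_m F_{n+1} + F_{m−1} F_n with m=14, n=16: F_{30} = 377·1597 + 233·987 = 602069 + 229971 = 832040.

832040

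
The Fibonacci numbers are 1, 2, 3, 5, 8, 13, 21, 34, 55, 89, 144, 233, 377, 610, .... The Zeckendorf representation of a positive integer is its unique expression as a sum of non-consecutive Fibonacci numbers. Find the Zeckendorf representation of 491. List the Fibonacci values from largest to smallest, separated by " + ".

377 + 89 + 21 + 3 + 1

491 − 377 = 114
114 − 89 = 25
25 − 21 = 4
4 − 3 = 1
1 − 1 = 0
So 491 = 377 + 89 + 21 + 3 + 1, with no two terms consecutive in the sequence.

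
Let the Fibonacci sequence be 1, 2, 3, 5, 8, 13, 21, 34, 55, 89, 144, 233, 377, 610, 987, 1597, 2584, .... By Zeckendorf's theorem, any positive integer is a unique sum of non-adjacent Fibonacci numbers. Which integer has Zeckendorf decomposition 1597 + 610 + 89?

2296

1597 + 610 + 89 = 2296.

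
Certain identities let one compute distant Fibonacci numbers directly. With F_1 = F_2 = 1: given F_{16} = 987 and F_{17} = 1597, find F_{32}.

By the doubling identity F_{2k} = F_k(2F_{k+1} − F_k): F_{32} = 987·(2·1597 − 987) = 987·2207 = 2178309.

2178309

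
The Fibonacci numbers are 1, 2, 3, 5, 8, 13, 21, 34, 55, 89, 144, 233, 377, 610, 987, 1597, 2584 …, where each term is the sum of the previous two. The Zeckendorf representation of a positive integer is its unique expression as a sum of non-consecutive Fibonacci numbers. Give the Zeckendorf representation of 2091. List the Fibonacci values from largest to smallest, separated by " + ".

1597 + 377 + 89 + 21 + 5 + 2

largest Fibonacci ≤ 2091 is 1597; 2091 − 1597 = 494
largest Fibonacci ≤ 494 is 377; 494 − 377 = 117
largest Fibonacci ≤ 117 is 89; 117 − 89 = 28
largest Fibonacci ≤ 28 is 21; 28 − 21 = 7
largest Fibonacci ≤ 7 is 5; 7 − 5 = 2
largest Fibonacci ≤ 2 is 2; 2 − 2 = 0
So 2091 = 1597 + 377 + 89 + 21 + 5 + 2, with no two terms consecutive in the sequence.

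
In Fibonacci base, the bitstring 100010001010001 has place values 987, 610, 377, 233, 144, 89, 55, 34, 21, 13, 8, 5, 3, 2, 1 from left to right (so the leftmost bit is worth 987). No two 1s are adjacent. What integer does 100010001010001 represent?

Summing the place values of the 1 bits: 987 + 144 + 21 + 8 + 1 = 1161.

1161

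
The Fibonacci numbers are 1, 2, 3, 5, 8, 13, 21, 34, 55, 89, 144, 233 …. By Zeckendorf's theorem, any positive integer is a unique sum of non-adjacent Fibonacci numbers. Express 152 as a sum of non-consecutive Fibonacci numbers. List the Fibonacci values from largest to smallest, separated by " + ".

144 + 8

Greedily peel off the largest Fibonacci term at each step:
subtract 144 from 152: 8 remains
subtract 8 from 8: 0 remains
So 152 = 144 + 8, with no two terms consecutive in the sequence.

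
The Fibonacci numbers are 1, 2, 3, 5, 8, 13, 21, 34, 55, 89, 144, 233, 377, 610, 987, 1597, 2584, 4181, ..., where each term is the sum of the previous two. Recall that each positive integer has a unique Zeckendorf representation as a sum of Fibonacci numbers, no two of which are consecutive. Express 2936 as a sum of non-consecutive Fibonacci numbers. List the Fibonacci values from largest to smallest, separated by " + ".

2584 + 233 + 89 + 21 + 8 + 1

Repeatedly subtract the largest Fibonacci number that fits:
subtract 2584 from 2936: 352 remains
subtract 233 from 352: 119 remains
subtract 89 from 119: 30 remains
subtract 21 from 30: 9 remains
subtract 8 from 9: 1 remains
subtract 1 from 1: 0 remains
So 2936 = 2584 + 233 + 89 + 21 + 8 + 1, with no two terms consecutive in the sequence.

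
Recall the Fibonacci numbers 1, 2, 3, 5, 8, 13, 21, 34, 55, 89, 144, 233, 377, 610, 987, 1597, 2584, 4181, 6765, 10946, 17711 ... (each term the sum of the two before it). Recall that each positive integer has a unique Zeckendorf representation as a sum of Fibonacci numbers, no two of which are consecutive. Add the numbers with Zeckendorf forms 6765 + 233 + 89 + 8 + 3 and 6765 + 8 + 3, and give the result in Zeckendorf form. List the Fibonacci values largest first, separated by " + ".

The two numbers are 7098 and 6776, so their sum is 13874.
Greedy algorithm:
13874: greatest Fibonacci not exceeding it is 10946, leaving 2928
2928: greatest Fibonacci not exceeding it is 2584, leaving 344
344: greatest Fibonacci not exceeding it is 233, leaving 111
111: greatest Fibonacci not exceeding it is 89, leaving 22
22: greatest Fibonacci not exceeding it is 21, leaving 1
1: greatest Fibonacci not exceeding it is 1, leaving 0

10946 + 2584 + 233 + 89 + 21 + 1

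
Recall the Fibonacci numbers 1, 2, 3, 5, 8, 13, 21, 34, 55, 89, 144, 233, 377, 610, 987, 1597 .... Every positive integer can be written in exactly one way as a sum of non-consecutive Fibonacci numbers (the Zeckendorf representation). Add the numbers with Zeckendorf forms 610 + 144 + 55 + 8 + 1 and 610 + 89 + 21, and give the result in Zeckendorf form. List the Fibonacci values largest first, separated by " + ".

The two numbers are 818 and 720, so their sum is 1538.
Greedy algorithm:
987 ≤ 1538 < 1597, so take 987; remainder 551
377 ≤ 551 < 610, so take 377; remainder 174
144 ≤ 174 < 233, so take 144; remainder 30
21 ≤ 30 < 34, so take 21; remainder 9
8 ≤ 9 < 13, so take 8; remainder 1
1 ≤ 1 < 2, so take 1; remainder 0

987 + 377 + 144 + 21 + 8 + 1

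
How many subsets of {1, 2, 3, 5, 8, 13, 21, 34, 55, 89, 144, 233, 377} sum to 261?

261 = 233+21+5+2 = 233+13+8+5+2 = 144+89+21+5+2 = 144+89+13+8+5+2 = 144+55+34+21+5+2 = … (1 more), for 6 in all.

6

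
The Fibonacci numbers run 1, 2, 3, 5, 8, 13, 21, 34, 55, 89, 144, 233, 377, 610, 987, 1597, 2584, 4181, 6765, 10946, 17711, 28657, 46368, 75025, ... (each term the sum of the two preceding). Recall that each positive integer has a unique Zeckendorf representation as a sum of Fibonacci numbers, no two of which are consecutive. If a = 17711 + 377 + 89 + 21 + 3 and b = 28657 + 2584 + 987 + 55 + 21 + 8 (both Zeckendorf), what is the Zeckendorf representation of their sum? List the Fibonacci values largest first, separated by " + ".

The two numbers are 18201 and 32312, so their sum is 50513.
take 46368 (≤ 50513); 50513 − 46368 = 4145
take 2584 (≤ 4145); 4145 − 2584 = 1561
take 987 (≤ 1561); 1561 − 987 = 574
take 377 (≤ 574); 574 − 377 = 197
take 144 (≤ 197); 197 − 144 = 53
take 34 (≤ 53); 53 − 34 = 19
take 13 (≤ 19); 19 − 13 = 6
take 5 (≤ 6); 6 − 5 = 1
take 1 (≤ 1); 1 − 1 = 0

46368 + 2584 + 987 + 377 + 144 + 34 + 13 + 5 + 1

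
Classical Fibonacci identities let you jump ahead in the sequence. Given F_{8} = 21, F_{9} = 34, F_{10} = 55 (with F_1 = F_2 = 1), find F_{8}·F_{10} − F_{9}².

21·55 − 34² = 1155 − 1156 = -1. (Cassini's identity: F_{k−1}F_{k+1} − F_k² = (−1)^k.)

-1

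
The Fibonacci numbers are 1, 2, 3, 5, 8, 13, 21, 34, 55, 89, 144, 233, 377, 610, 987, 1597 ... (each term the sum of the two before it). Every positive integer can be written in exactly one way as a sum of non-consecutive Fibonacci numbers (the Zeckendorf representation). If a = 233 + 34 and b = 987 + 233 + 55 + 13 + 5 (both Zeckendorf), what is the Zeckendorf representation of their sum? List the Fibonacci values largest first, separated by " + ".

The two numbers are 267 and 1293, so their sum is 1560.
take 987 (≤ 1560); 1560 − 987 = 573
take 377 (≤ 573); 573 − 377 = 196
take 144 (≤ 196); 196 − 144 = 52
take 34 (≤ 52); 52 − 34 = 18
take 13 (≤ 18); 18 − 13 = 5
take 5 (≤ 5); 5 − 5 = 0

987 + 377 + 144 + 34 + 13 + 5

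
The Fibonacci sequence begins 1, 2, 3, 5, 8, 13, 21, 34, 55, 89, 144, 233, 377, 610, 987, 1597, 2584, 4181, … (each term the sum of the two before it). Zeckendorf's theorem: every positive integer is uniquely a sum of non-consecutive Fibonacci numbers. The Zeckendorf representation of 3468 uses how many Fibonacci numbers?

2584 ≤ 3468 < 4181, so take 2584; remainder 884
610 ≤ 884 < 987, so take 610; remainder 274
233 ≤ 274 < 377, so take 233; remainder 41
34 ≤ 41 < 55, so take 34; remainder 7
5 ≤ 7 < 8, so take 5; remainder 2
2 ≤ 2 < 3, so take 2; remainder 0
3468 = 2584 + 610 + 233 + 34 + 5 + 2, which has 6 terms.

6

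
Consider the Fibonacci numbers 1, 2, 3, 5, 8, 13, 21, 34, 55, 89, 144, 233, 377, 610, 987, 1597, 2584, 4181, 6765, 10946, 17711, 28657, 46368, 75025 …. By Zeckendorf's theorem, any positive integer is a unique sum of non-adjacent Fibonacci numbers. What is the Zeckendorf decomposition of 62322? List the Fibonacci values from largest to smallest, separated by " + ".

46368 + 10946 + 4181 + 610 + 144 + 55 + 13 + 5

Repeatedly subtract the largest Fibonacci number that fits:
62322: greatest Fibonacci not exceeding it is 46368, leaving 15954
15954: greatest Fibonacci not exceeding it is 10946, leaving 5008
5008: greatest Fibonacci not exceeding it is 4181, leaving 827
827: greatest Fibonacci not exceeding it is 610, leaving 217
217: greatest Fibonacci not exceeding it is 144, leaving 73
73: greatest Fibonacci not exceeding it is 55, leaving 18
18: greatest Fibonacci not exceeding it is 13, leaving 5
5: greatest Fibonacci not exceeding it is 5, leaving 0
So 62322 = 46368 + 10946 + 4181 + 610 + 144 + 55 + 13 + 5, with no two terms consecutive in the sequence.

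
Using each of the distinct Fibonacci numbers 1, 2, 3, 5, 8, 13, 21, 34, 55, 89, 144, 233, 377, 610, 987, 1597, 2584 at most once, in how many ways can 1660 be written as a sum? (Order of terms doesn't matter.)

Starting from the Zeckendorf form and repeatedly splitting a term F_k into F_{k−1} + F_{k−2} (when neither is already used) reaches every representation.
1660 = 1597+55+8 = 1597+55+5+3 = 1597+34+21+8 = 987+610+55+8 = 1597+55+5+2+1 = … (27 more), for 32 in all.

32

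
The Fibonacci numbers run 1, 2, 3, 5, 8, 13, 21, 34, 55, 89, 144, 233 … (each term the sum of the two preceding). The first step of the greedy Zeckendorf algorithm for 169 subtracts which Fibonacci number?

144 ≤ 169 < 233, so the largest Fibonacci number not exceeding 169 is 144.

144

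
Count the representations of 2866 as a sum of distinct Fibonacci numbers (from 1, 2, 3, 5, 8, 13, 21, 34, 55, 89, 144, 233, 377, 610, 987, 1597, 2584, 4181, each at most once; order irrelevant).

21

2866 = 2584+233+34+13+2 = 2584+233+34+8+5+2 = 2584+144+89+34+13+2 = 1597+987+233+34+13+2 = … (17 more), for 21 in all.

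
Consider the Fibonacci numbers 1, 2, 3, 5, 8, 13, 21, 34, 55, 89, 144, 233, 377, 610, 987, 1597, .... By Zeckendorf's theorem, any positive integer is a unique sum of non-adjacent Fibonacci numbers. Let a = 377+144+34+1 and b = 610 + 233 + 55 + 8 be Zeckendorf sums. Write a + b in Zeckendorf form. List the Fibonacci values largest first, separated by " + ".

The two numbers are 556 and 906, so their sum is 1462.
1462 − 987 = 475
475 − 377 = 98
98 − 89 = 9
9 − 8 = 1
1 − 1 = 0

987 + 377 + 89 + 8 + 1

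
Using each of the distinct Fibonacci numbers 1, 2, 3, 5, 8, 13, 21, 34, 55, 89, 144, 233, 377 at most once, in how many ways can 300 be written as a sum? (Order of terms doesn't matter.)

Starting from the Zeckendorf form and repeatedly splitting a term F_k into F_{k−1} + F_{k−2} (when neither is already used) reaches every representation.
300 = 233+55+8+3+1 = 233+34+21+8+3+1 = 144+89+55+8+3+1 = 144+89+34+21+8+3+1 — 4 representations.

4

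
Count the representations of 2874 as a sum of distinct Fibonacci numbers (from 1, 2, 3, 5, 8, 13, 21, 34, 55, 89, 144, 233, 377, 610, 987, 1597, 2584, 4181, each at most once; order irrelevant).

24

2874 = 2584+233+55+2 = 2584+233+34+21+2 = 2584+144+89+55+2 = 1597+987+233+55+2 = 2584+233+34+13+8+2 = … (19 more), for 24 in all.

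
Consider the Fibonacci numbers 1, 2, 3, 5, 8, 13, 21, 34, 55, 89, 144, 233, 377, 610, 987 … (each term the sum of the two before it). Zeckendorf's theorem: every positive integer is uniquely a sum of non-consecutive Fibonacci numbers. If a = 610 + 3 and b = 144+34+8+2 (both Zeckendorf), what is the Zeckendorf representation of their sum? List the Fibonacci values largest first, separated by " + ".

610 + 144 + 34 + 13

The two numbers are 613 and 188, so their sum is 801.
801 − 610 = 191
191 − 144 = 47
47 − 34 = 13
13 − 13 = 0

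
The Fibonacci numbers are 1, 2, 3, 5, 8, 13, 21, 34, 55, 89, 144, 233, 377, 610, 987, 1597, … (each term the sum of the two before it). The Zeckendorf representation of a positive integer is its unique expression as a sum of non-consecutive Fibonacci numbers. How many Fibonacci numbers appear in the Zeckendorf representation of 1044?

Repeatedly subtract the largest Fibonacci number that fits:
subtract 987 from 1044: 57 remains
subtract 55 from 57: 2 remains
subtract 2 from 2: 0 remains
1044 = 987 + 55 + 2, which has 3 terms.

3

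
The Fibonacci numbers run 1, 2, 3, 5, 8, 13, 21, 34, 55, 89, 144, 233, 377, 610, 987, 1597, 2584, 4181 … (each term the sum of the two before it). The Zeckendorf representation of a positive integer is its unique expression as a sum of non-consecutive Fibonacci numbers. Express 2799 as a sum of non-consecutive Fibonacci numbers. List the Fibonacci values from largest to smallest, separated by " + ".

2584 + 144 + 55 + 13 + 3

subtract 2584 from 2799: 215 remains
subtract 144 from 215: 71 remains
subtract 55 from 71: 16 remains
subtract 13 from 16: 3 remains
subtract 3 from 3: 0 remains
So 2799 = 2584 + 144 + 55 + 13 + 3, with no two terms consecutive in the sequence.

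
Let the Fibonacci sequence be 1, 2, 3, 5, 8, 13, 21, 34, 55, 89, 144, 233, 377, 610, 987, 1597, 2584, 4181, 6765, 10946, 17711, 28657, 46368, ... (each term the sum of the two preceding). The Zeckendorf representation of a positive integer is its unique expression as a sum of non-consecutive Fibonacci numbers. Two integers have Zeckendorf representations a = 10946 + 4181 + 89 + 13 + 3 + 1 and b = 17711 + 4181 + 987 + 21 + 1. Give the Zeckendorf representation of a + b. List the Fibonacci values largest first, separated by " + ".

The two numbers are 15233 and 22901, so their sum is 38134.
Repeatedly subtract the largest Fibonacci number that fits:
subtract 28657 from 38134: 9477 remains
subtract 6765 from 9477: 2712 remains
subtract 2584 from 2712: 128 remains
subtract 89 from 128: 39 remains
subtract 34 from 39: 5 remains
subtract 5 from 5: 0 remains

28657 + 6765 + 2584 + 89 + 34 + 5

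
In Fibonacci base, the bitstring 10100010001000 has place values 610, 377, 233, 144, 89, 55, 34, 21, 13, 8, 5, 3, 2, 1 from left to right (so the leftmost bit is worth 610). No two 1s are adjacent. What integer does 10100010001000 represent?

882

Summing the place values of the 1 bits: 610 + 233 + 34 + 5 = 882.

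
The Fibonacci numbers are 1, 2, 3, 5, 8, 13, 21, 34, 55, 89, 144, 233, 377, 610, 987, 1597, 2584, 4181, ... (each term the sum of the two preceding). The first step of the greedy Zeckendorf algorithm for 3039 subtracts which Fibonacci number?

2584 ≤ 3039 < 4181, so the largest Fibonacci number not exceeding 3039 is 2584.

2584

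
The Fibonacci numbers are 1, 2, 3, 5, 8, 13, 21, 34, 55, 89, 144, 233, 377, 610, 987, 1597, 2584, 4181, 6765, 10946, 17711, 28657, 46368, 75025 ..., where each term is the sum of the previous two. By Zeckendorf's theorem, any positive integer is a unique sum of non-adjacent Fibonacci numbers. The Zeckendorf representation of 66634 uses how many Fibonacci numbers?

8

subtract 46368 from 66634: 20266 remains
subtract 17711 from 20266: 2555 remains
subtract 1597 from 2555: 958 remains
subtract 610 from 958: 348 remains
subtract 233 from 348: 115 remains
subtract 89 from 115: 26 remains
subtract 21 from 26: 5 remains
subtract 5 from 5: 0 remains
66634 = 46368 + 17711 + 1597 + 610 + 233 + 89 + 21 + 5, which has 8 terms.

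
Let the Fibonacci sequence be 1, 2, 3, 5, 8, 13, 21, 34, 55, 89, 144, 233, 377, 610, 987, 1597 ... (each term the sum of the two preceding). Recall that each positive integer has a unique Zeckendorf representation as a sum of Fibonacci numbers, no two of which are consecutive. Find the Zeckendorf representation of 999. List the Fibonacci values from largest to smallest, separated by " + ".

987 + 8 + 3 + 1

take 987 (≤ 999); 999 − 987 = 12
take 8 (≤ 12); 12 − 8 = 4
take 3 (≤ 4); 4 − 3 = 1
take 1 (≤ 1); 1 − 1 = 0
So 999 = 987 + 8 + 3 + 1, with no two terms consecutive in the sequence.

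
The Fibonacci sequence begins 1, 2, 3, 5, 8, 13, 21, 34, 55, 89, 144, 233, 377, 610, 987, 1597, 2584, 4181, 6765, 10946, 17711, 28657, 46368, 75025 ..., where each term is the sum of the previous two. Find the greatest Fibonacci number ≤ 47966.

46368 ≤ 47966 < 75025, so the largest Fibonacci number not exceeding 47966 is 46368.

46368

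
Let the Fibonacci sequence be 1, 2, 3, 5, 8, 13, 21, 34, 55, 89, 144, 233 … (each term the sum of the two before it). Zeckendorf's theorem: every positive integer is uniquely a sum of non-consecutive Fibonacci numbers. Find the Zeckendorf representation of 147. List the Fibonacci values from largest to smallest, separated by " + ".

144 + 3

Greedy algorithm:
147 − 144 = 3
3 − 3 = 0
So 147 = 144 + 3, with no two terms consecutive in the sequence.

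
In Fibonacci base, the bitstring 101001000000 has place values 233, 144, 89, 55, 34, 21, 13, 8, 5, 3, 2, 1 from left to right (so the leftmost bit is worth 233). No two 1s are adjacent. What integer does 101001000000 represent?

343

Summing the place values of the 1 bits: 233 + 89 + 21 = 343.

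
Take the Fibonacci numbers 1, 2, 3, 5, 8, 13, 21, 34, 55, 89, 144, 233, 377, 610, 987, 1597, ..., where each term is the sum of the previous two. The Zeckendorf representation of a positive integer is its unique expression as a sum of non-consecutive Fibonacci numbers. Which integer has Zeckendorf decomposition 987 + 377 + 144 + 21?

1529

987 + 377 + 144 + 21 = 1529.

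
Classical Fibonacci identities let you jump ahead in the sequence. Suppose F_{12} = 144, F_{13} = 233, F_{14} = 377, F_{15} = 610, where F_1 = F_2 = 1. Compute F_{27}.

196418

By the addition formula F_{m+n} = F_m F_{n+1} + F_{m−1} F_n with m=15, n=12: F_{27} = 610·233 + 377·144 = 142130 + 54288 = 196418.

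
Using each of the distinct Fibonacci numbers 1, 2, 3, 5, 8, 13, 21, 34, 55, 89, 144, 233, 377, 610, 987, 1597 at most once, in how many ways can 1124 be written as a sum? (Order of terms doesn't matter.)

Each representation comes from the Zeckendorf form by replacing some F_k with F_{k−1} + F_{k−2} where possible.
1124 = 987+89+34+13+1 = 987+89+34+8+5+1 = 610+377+89+34+13+1 = 987+89+34+8+3+2+1 = … (17 more), for 21 in all.

21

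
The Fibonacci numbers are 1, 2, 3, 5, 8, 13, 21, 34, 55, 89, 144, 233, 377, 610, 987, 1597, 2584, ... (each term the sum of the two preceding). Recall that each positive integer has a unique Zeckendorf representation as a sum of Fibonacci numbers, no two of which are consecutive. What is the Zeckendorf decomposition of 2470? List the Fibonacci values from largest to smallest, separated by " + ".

2470 − 1597 = 873
873 − 610 = 263
263 − 233 = 30
30 − 21 = 9
9 − 8 = 1
1 − 1 = 0
So 2470 = 1597 + 610 + 233 + 21 + 8 + 1, with no two terms consecutive in the sequence.

1597 + 610 + 233 + 21 + 8 + 1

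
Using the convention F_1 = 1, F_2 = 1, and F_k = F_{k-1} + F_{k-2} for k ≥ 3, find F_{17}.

1597

Iterating the recurrence up to F_{12} = 144 and F_{11} = 89:
F_{13} = F_{12} + F_{11} = 144 + 89 = 233
F_{14} = F_{13} + F_{12} = 233 + 144 = 377
F_{15} = F_{14} + F_{13} = 377 + 233 = 610
F_{16} = F_{15} + F_{14} = 610 + 377 = 987
F_{17} = F_{16} + F_{15} = 987 + 610 = 1597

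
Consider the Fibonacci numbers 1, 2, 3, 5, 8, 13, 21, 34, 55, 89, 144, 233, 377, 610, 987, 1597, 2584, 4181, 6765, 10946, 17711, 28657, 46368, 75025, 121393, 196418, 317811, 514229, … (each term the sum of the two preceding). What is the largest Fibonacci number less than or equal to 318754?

317811 ≤ 318754 < 514229, so the largest Fibonacci number not exceeding 318754 is 317811.

317811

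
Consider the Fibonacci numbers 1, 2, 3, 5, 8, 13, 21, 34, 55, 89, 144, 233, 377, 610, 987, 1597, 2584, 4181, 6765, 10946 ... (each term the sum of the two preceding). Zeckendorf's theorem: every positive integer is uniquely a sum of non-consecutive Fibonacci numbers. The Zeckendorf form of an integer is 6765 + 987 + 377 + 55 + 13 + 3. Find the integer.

8200

6765 + 987 + 377 + 55 + 13 + 3 = 8200.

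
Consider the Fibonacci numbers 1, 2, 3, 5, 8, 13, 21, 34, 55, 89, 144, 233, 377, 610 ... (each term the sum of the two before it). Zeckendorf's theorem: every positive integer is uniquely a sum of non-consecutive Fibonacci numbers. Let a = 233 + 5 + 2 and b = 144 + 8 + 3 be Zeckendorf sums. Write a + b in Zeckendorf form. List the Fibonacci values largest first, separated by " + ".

The two numbers are 240 and 155, so their sum is 395.
377 ≤ 395 < 610, so take 377; remainder 18
13 ≤ 18 < 21, so take 13; remainder 5
5 ≤ 5 < 8, so take 5; remainder 0

377 + 13 + 5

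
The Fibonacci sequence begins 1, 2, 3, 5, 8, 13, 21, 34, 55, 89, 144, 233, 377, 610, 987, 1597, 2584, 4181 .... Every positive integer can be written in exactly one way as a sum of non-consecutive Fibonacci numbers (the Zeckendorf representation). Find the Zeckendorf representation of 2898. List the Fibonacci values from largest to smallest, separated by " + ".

largest Fibonacci ≤ 2898 is 2584; 2898 − 2584 = 314
largest Fibonacci ≤ 314 is 233; 314 − 233 = 81
largest Fibonacci ≤ 81 is 55; 81 − 55 = 26
largest Fibonacci ≤ 26 is 21; 26 − 21 = 5
largest Fibonacci ≤ 5 is 5; 5 − 5 = 0
So 2898 = 2584 + 233 + 55 + 21 + 5, with no two terms consecutive in the sequence.

2584 + 233 + 55 + 21 + 5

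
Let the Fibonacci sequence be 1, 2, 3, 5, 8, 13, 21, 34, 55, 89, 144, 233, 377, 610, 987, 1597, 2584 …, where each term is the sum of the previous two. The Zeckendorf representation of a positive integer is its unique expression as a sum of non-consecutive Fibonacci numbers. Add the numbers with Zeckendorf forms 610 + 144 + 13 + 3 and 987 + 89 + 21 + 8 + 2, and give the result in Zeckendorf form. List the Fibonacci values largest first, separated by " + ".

1597 + 233 + 34 + 13

The two numbers are 770 and 1107, so their sum is 1877.
1877: greatest Fibonacci not exceeding it is 1597, leaving 280
280: greatest Fibonacci not exceeding it is 233, leaving 47
47: greatest Fibonacci not exceeding it is 34, leaving 13
13: greatest Fibonacci not exceeding it is 13, leaving 0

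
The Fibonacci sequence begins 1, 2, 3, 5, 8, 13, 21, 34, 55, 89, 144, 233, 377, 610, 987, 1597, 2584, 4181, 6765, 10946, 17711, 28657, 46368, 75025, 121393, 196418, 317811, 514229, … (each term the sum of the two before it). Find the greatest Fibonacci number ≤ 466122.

317811 ≤ 466122 < 514229, so the largest Fibonacci number not exceeding 466122 is 317811.

317811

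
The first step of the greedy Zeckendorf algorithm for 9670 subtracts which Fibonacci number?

6765 ≤ 9670 < 10946, so the largest Fibonacci number not exceeding 9670 is 6765.

6765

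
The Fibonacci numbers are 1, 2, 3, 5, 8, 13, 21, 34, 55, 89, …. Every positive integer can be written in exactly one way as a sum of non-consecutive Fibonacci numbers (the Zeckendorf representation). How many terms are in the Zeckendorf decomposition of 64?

3

subtract 55 from 64: 9 remains
subtract 8 from 9: 1 remains
subtract 1 from 1: 0 remains
64 = 55 + 8 + 1, which has 3 terms.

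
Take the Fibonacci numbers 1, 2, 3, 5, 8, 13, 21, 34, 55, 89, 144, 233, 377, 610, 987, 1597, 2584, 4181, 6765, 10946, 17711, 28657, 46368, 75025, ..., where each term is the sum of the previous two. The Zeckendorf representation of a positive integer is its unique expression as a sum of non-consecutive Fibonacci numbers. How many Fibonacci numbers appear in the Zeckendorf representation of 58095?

7

Greedy algorithm:
subtract 46368 from 58095: 11727 remains
subtract 10946 from 11727: 781 remains
subtract 610 from 781: 171 remains
subtract 144 from 171: 27 remains
subtract 21 from 27: 6 remains
subtract 5 from 6: 1 remains
subtract 1 from 1: 0 remains
58095 = 46368 + 10946 + 610 + 144 + 21 + 5 + 1, which has 7 terms.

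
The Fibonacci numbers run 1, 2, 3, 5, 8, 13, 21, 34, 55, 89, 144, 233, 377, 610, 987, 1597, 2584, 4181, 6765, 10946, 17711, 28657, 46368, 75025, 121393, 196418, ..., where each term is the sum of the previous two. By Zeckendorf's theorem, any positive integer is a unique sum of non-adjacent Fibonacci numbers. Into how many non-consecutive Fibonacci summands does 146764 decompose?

8

Greedily peel off the largest Fibonacci term at each step:
121393 ≤ 146764 < 196418, so take 121393; remainder 25371
17711 ≤ 25371 < 28657, so take 17711; remainder 7660
6765 ≤ 7660 < 10946, so take 6765; remainder 895
610 ≤ 895 < 987, so take 610; remainder 285
233 ≤ 285 < 377, so take 233; remainder 52
34 ≤ 52 < 55, so take 34; remainder 18
13 ≤ 18 < 21, so take 13; remainder 5
5 ≤ 5 < 8, so take 5; remainder 0
146764 = 121393 + 17711 + 6765 + 610 + 233 + 34 + 13 + 5, which has 8 terms.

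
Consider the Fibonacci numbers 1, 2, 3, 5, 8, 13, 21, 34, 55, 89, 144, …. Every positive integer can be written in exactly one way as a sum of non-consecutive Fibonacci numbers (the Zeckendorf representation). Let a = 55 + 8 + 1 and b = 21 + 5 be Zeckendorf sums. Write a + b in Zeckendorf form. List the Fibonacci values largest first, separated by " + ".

89 + 1

The two numbers are 64 and 26, so their sum is 90.
subtract 89 from 90: 1 remains
subtract 1 from 1: 0 remains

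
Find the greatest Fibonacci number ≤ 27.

21 ≤ 27 < 34, so the largest Fibonacci number not exceeding 27 is 21.

21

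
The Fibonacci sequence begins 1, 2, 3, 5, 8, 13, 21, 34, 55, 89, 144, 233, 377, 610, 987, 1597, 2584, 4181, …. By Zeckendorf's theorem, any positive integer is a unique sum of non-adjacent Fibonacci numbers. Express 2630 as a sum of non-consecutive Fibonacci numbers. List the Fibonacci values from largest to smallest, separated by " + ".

2584 + 34 + 8 + 3 + 1

subtract 2584 from 2630: 46 remains
subtract 34 from 46: 12 remains
subtract 8 from 12: 4 remains
subtract 3 from 4: 1 remains
subtract 1 from 1: 0 remains
So 2630 = 2584 + 34 + 8 + 3 + 1, with no two terms consecutive in the sequence.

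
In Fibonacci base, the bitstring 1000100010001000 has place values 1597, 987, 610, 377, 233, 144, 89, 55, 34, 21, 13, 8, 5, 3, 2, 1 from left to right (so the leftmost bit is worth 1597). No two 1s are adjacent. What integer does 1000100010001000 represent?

Summing the place values of the 1 bits: 1597 + 233 + 34 + 5 = 1869.

1869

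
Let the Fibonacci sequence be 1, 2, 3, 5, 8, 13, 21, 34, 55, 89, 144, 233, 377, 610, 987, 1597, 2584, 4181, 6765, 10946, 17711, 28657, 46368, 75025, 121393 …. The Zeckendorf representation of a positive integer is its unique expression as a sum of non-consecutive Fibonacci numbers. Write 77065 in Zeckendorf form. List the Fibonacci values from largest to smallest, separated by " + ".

Repeatedly subtract the largest Fibonacci number that fits:
77065 − 75025 = 2040
2040 − 1597 = 443
443 − 377 = 66
66 − 55 = 11
11 − 8 = 3
3 − 3 = 0
So 77065 = 75025 + 1597 + 377 + 55 + 8 + 3, with no two terms consecutive in the sequence.

75025 + 1597 + 377 + 55 + 8 + 3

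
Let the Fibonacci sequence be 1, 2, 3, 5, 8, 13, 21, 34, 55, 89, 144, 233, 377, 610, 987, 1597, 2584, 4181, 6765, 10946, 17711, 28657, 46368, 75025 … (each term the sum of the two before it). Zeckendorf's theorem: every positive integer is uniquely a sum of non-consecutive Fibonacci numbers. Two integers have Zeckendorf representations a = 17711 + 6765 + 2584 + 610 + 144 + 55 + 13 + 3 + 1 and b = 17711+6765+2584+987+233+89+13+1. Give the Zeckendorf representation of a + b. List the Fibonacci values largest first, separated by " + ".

The two numbers are 27886 and 28383, so their sum is 56269.
Repeatedly subtract the largest Fibonacci number that fits:
largest Fibonacci ≤ 56269 is 46368; 56269 − 46368 = 9901
largest Fibonacci ≤ 9901 is 6765; 9901 − 6765 = 3136
largest Fibonacci ≤ 3136 is 2584; 3136 − 2584 = 552
largest Fibonacci ≤ 552 is 377; 552 − 377 = 175
largest Fibonacci ≤ 175 is 144; 175 − 144 = 31
largest Fibonacci ≤ 31 is 21; 31 − 21 = 10
largest Fibonacci ≤ 10 is 8; 10 − 8 = 2
largest Fibonacci ≤ 2 is 2; 2 − 2 = 0

46368 + 6765 + 2584 + 377 + 144 + 21 + 8 + 2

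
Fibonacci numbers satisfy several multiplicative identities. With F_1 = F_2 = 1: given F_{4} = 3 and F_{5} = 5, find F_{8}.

21

By the doubling identity F_{2k} = F_k(2F_{k+1} − F_k): F_{8} = 3·(2·5 − 3) = 3·7 = 21.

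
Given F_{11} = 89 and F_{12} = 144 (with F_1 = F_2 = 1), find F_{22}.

By the doubling identity F_{2k} = F_k(2F_{k+1} − F_k): F_{22} = 89·(2·144 − 89) = 89·199 = 17711.

17711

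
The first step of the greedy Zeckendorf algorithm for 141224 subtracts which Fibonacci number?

121393 ≤ 141224 < 196418, so the largest Fibonacci number not exceeding 141224 is 121393.

121393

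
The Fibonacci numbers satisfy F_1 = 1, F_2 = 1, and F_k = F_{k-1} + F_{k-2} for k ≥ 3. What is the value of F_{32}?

Iterating the recurrence up to F_{24} = 46368 and F_{23} = 28657:
F_{25} = F_{24} + F_{23} = 46368 + 28657 = 75025
F_{26} = F_{25} + F_{24} = 75025 + 46368 = 121393
F_{27} = F_{26} + F_{25} = 121393 + 75025 = 196418
F_{28} = F_{27} + F_{26} = 196418 + 121393 = 317811
F_{29} = F_{28} + F_{27} = 317811 + 196418 = 514229
F_{30} = F_{29} + F_{28} = 514229 + 317811 = 832040
F_{31} = F_{30} + F_{29} = 832040 + 514229 = 1346269
F_{32} = F_{31} + F_{30} = 1346269 + 832040 = 2178309

2178309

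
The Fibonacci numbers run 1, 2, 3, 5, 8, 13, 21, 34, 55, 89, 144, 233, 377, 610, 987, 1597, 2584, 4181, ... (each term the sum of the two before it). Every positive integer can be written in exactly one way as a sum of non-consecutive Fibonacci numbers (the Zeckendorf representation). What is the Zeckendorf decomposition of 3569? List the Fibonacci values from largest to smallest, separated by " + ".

2584 + 610 + 233 + 89 + 34 + 13 + 5 + 1

2584 ≤ 3569 < 4181, so take 2584; remainder 985
610 ≤ 985 < 987, so take 610; remainder 375
233 ≤ 375 < 377, so take 233; remainder 142
89 ≤ 142 < 144, so take 89; remainder 53
34 ≤ 53 < 55, so take 34; remainder 19
13 ≤ 19 < 21, so take 13; remainder 6
5 ≤ 6 < 8, so take 5; remainder 1
1 ≤ 1 < 2, so take 1; remainder 0
So 3569 = 2584 + 610 + 233 + 89 + 34 + 13 + 5 + 1, with no two terms consecutive in the sequence.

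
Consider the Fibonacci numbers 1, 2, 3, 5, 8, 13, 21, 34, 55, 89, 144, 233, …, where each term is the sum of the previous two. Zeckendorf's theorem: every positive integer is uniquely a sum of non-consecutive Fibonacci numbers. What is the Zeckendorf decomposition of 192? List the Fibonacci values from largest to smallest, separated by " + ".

Repeatedly subtract the largest Fibonacci number that fits:
144 ≤ 192 < 233, so take 144; remainder 48
34 ≤ 48 < 55, so take 34; remainder 14
13 ≤ 14 < 21, so take 13; remainder 1
1 ≤ 1 < 2, so take 1; remainder 0
So 192 = 144 + 34 + 13 + 1, with no two terms consecutive in the sequence.

144 + 34 + 13 + 1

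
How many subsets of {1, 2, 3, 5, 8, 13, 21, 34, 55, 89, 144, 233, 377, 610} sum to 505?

505 = 377+89+34+5 = 377+89+34+3+2 = 377+89+21+13+5 = 233+144+89+34+5 = … (12 more), for 16 in all.

16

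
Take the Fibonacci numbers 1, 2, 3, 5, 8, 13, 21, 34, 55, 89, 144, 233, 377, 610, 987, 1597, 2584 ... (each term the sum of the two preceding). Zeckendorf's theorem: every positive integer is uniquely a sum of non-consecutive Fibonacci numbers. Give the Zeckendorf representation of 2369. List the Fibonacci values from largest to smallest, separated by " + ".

Repeatedly subtract the largest Fibonacci number that fits:
2369: greatest Fibonacci not exceeding it is 1597, leaving 772
772: greatest Fibonacci not exceeding it is 610, leaving 162
162: greatest Fibonacci not exceeding it is 144, leaving 18
18: greatest Fibonacci not exceeding it is 13, leaving 5
5: greatest Fibonacci not exceeding it is 5, leaving 0
So 2369 = 1597 + 610 + 144 + 13 + 5, with no two terms consecutive in the sequence.

1597 + 610 + 144 + 13 + 5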